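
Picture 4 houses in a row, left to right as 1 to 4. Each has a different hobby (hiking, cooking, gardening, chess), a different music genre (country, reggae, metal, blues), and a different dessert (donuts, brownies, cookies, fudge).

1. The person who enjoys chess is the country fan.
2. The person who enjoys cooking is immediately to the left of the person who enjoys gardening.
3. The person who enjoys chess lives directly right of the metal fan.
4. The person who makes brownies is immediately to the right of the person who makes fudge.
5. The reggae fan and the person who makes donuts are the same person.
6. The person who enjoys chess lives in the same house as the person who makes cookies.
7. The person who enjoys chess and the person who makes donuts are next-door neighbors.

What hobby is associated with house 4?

The person who enjoys chess is narrowed to house 2 or 3 or 4; consider each.
Placing it in house 2 and house 4 leads to a contradiction, so it's in house 3.
The country fan is in house 3 (clue 1).
Clue 3: the metal fan is in house 2.
Clue 6: the person who makes cookies is in house 3.
So house 1 gets fudge for dessert.
Clue 2: the person who enjoys cooking is in house 1.
From clue 2, the person who enjoys gardening must be in house 2.
The person who makes brownies is in house 2 (clue 4).
Clue 5: the reggae fan is in house 4.
From clue 5, the person who makes donuts must be in house 4.
The only hobby still possible for house 4 is hiking.
The only music genre still possible for house 1 is blues.
So: house 1 = cooking/blues/fudge, house 2 = gardening/metal/brownies, house 3 = chess/country/cookies, house 4 = hiking/reggae/donuts.

hiking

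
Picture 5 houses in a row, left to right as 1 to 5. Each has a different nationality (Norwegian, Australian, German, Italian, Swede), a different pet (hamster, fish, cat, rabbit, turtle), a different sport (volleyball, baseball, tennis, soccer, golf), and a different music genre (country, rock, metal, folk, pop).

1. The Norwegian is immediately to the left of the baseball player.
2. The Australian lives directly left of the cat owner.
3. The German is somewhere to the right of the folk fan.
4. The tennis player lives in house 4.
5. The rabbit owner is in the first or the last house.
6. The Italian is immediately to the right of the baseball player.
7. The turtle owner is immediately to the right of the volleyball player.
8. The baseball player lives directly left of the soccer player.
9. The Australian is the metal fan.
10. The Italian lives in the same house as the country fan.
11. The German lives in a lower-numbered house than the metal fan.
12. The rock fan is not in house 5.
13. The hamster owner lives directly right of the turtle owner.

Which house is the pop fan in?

5

By clue 4, the tennis player is in house 4.
The baseball player is in house 2 (clue 8).
From clue 8, the soccer player must be in house 3.
So house 5 gets Swede for nationality.
House 5 sport: only golf fits.
House 5 music genre: only pop fits.
From clue 1, the Norwegian must be in house 1.
From clue 6, the Italian must be in house 3.
By clue 7, the turtle owner is in house 2.
From clue 10, the country fan must be in house 3.
From clue 13, the hamster owner must be in house 3.
House 2 nationality: only German fits.
House 4 nationality: only Australian fits.
House 1's sport must be volleyball (nothing else left).
House 4's music genre must be metal (nothing else left).
The cat owner is in house 5 (clue 2).
The folk fan is in house 1 (clue 3).
So house 1 gets rabbit for pet.
That leaves fish as the pet for house 4.
House 2's music genre must be rock (nothing else left).
So: house 1 = Norwegian/rabbit/volleyball/folk, house 2 = German/turtle/baseball/rock, house 3 = Italian/hamster/soccer/country, house 4 = Australian/fish/tennis/metal, house 5 = Swede/cat/golf/pop.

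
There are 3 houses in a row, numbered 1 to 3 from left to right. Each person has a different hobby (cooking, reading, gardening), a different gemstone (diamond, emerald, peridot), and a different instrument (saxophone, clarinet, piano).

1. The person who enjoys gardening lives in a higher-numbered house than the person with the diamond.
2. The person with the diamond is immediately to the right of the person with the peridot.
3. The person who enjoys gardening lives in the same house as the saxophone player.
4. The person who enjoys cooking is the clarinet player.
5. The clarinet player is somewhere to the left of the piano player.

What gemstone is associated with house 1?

peridot

By clue 2, the person with the diamond is in house 2.
Clue 2: the person with the peridot is in house 1.
That leaves emerald as the gemstone for house 3.
That leaves clarinet as the instrument for house 1.
From clue 1, the person who enjoys gardening must be in house 3.
From clue 3, the saxophone player must be in house 3.
Clue 4: the person who enjoys cooking is in house 1.
So house 2 gets reading for hobby.
House 2's instrument must be piano (nothing else left).
So: house 1 = cooking/peridot/clarinet, house 2 = reading/diamond/piano, house 3 = gardening/emerald/saxophone.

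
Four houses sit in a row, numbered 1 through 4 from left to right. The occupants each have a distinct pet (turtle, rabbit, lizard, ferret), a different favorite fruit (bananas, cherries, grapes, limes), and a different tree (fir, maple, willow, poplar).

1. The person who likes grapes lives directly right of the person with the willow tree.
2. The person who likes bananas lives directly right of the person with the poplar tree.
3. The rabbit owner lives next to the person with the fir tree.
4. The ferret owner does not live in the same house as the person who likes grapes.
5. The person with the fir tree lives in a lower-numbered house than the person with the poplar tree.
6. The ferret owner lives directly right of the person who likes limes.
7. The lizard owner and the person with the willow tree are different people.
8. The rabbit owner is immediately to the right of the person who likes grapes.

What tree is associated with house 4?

maple

So house 4 gets maple for tree.
By clue 3, the rabbit owner is in house 3.
From clue 3, the person with the fir tree must be in house 2.
By clue 5, the person with the poplar tree is in house 3.
From clue 8, the person who likes grapes must be in house 2.
House 1 tree: only willow fits.
Clue 2 places the person who likes bananas in house 4.
Clue 4 places the ferret owner in house 4.
Clue 6 places the person who likes limes in house 3.
House 1 pet: only turtle fits.
House 2 pet: only lizard fits.
The only favorite fruit still possible for house 1 is cherries.
So: house 1 = turtle/cherries/willow, house 2 = lizard/grapes/fir, house 3 = rabbit/limes/poplar, house 4 = ferret/bananas/maple.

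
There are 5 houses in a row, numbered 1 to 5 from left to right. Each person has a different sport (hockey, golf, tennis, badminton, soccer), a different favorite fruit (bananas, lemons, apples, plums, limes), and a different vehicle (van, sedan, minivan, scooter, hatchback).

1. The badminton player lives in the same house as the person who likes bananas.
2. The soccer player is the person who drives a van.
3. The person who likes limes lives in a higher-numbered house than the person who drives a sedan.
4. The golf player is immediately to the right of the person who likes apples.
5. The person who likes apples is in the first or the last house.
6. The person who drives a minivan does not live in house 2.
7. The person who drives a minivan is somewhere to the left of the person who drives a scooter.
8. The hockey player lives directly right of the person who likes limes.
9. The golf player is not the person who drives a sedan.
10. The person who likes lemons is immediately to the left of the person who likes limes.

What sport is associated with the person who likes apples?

By clue 5, the person who likes apples is in house 1.
Clue 4: the golf player is in house 2.
The hockey player is narrowed to house 4 or 5; consider each.
Placing it in house 5 leads to a contradiction, so it's in house 4.
By clue 8, the person who likes limes is in house 3.
Clue 10: the person who likes lemons is in house 2.
From clue 1, the badminton player must be in house 5.
Clue 1: the person who likes bananas is in house 5.
By clue 3, the person who drives a sedan is in house 1.
So house 4 gets plums for favorite fruit.
Clue 2: the soccer player is in house 3.
Clue 2: the person who drives a van is in house 3.
House 1 sport: only tennis fits.
So house 2 gets hatchback for vehicle.
So house 4 gets minivan for vehicle.
That leaves scooter as the vehicle for house 5.
So: house 1 = tennis/apples/sedan, house 2 = golf/lemons/hatchback, house 3 = soccer/limes/van, house 4 = hockey/plums/minivan, house 5 = badminton/bananas/scooter.

tennis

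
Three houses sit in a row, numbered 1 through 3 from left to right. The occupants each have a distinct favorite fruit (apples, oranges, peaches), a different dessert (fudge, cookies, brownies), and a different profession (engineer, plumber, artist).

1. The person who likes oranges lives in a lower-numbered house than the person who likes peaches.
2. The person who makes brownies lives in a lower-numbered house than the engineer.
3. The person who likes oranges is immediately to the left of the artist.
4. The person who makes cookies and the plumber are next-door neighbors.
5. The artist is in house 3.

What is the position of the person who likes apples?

1

Clue 5: the artist is in house 3.
That leaves plumber as the profession for house 1.
So house 2 gets engineer for profession.
Clue 2 places the person who makes brownies in house 1.
Clue 3 places the person who likes oranges in house 2.
The person who makes cookies is in house 2 (clue 4).
House 1 favorite fruit: only apples fits.
That leaves peaches as the favorite fruit for house 3.
House 3 dessert: only fudge fits.
So: house 1 = apples/brownies/plumber, house 2 = oranges/cookies/engineer, house 3 = peaches/fudge/artist.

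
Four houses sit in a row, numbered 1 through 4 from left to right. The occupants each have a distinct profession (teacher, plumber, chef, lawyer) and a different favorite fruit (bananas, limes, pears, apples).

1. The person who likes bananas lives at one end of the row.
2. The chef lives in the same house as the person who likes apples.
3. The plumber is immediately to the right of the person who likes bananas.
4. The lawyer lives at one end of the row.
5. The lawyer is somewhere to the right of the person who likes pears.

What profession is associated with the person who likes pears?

By clue 3, the plumber is in house 2.
Clue 3: the person who likes bananas is in house 1.
Clue 5 places the lawyer in house 4.
Clue 2 places the chef in house 3.
From clue 2, the person who likes apples must be in house 3.
So house 1 gets teacher for profession.
House 4 favorite fruit: only limes fits.
House 2 favorite fruit: only pears fits.
So: house 1 = teacher/bananas, house 2 = plumber/pears, house 3 = chef/apples, house 4 = lawyer/limes.

plumber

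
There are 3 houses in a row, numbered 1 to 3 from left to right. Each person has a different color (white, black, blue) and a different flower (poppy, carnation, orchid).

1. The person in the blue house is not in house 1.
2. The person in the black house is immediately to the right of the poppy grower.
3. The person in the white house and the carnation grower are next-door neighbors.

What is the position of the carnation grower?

2

House 1's color must be white (nothing else left).
From clue 3, the carnation grower must be in house 2.
House 3 flower: only orchid fits.
Clue 2: the person in the black house is in house 2.
That leaves blue as the color for house 3.
The only flower still possible for house 1 is poppy.
So: house 1 = white/poppy, house 2 = black/carnation, house 3 = blue/orchid.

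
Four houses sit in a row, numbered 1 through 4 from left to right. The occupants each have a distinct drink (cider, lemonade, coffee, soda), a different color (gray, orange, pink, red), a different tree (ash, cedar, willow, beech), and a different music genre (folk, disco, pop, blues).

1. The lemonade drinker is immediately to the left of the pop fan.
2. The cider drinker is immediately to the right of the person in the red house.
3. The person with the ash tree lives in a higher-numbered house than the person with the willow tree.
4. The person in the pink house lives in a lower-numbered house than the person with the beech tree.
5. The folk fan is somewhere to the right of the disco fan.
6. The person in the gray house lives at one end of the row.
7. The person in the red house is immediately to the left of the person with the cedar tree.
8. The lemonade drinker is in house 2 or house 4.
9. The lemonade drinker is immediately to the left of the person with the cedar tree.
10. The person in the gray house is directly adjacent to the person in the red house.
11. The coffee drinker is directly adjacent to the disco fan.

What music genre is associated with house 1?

blues

From clue 8, the lemonade drinker must be in house 2.
Clue 9 places the person with the cedar tree in house 3.
House 1's tree must be willow (nothing else left).
Clue 1 places the pop fan in house 3.
From clue 7, the person in the red house must be in house 2.
Clue 10 places the person in the gray house in house 1.
House 4 color: only orange fits.
House 1 music genre: only blues fits.
The only music genre still possible for house 4 is folk.
By clue 2, the cider drinker is in house 3.
The person with the beech tree is in house 4 (clue 4).
So house 1 gets coffee for drink.
So house 4 gets soda for drink.
That leaves pink as the color for house 3.
So house 2 gets ash for tree.
House 2's music genre must be disco (nothing else left).
So: house 1 = coffee/gray/willow/blues, house 2 = lemonade/red/ash/disco, house 3 = cider/pink/cedar/pop, house 4 = soda/orange/beech/folk.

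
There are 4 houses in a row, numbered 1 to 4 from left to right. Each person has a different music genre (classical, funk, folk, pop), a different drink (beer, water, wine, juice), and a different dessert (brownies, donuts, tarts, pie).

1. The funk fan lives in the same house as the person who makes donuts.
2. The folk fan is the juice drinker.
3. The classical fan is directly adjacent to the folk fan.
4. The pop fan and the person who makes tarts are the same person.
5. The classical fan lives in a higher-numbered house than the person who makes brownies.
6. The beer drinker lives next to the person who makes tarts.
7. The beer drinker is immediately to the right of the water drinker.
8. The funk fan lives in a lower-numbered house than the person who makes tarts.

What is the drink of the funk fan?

The classical fan is narrowed to house 2 or 3 or 4; consider each.
Placing it in house 3 and house 4 leads to a contradiction, so it's in house 2.
From clue 5, the person who makes brownies must be in house 1.
The only music genre still possible for house 4 is pop.
Clue 1 places the funk fan in house 3.
The person who makes donuts is in house 3 (clue 1).
Clue 4 places the person who makes tarts in house 4.
From clue 6, the beer drinker must be in house 3.
Clue 7: the water drinker is in house 2.
House 1 music genre: only folk fits.
The only drink still possible for house 1 is juice.
The only drink still possible for house 4 is wine.
House 2 dessert: only pie fits.
So: house 1 = folk/juice/brownies, house 2 = classical/water/pie, house 3 = funk/beer/donuts, house 4 = pop/wine/tarts.

beer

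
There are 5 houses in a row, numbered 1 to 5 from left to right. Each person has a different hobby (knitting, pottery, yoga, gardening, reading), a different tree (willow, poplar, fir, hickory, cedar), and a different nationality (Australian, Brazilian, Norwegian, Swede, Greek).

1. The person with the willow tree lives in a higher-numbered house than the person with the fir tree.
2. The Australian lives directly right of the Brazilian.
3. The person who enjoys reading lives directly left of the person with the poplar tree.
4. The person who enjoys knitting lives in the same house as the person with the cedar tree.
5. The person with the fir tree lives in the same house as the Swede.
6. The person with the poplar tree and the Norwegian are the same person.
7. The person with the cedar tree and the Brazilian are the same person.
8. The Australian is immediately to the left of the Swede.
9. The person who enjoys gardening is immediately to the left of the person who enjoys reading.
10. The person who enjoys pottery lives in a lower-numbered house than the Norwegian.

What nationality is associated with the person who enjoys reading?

House 5's hobby must be yoga (nothing else left).
The person who enjoys knitting is narrowed to house 1 or 2; consider each.
Placing it in house 2 leads to a contradiction, so it's in house 1.
Clue 4: the person with the cedar tree is in house 1.
By clue 7, the Brazilian is in house 1.
House 2 tree: only hickory fits.
By clue 2, the Australian is in house 2.
The Swede is in house 3 (clue 8).
Clue 5 places the person with the fir tree in house 3.
The person who enjoys gardening is narrowed to house 2 or 3; consider each.
Placing it in house 2 leads to a contradiction, so it's in house 3.
From clue 9, the person who enjoys reading must be in house 4.
House 2 hobby: only pottery fits.
Clue 3 places the person with the poplar tree in house 5.
Clue 6 places the Norwegian in house 5.
So house 4 gets willow for tree.
House 4 nationality: only Greek fits.
So: house 1 = knitting/cedar/Brazilian, house 2 = pottery/hickory/Australian, house 3 = gardening/fir/Swede, house 4 = reading/willow/Greek, house 5 = yoga/poplar/Norwegian.

Greek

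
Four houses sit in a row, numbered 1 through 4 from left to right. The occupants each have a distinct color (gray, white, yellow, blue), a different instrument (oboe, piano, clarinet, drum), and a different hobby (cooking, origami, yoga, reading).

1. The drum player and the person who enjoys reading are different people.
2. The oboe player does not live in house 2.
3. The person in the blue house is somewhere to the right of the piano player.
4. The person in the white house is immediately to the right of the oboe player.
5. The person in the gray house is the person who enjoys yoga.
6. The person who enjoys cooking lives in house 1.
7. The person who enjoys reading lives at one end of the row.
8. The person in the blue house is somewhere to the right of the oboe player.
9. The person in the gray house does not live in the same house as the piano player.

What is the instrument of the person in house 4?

clarinet

By clue 6, the person who enjoys cooking is in house 1.
So house 4 gets reading for hobby.
The only color still possible for house 1 is yellow.
The only instrument still possible for house 4 is clarinet.
The person in the gray house is narrowed to house 2 or 3; consider each.
Placing it in house 2 leads to a contradiction, so it's in house 3.
From clue 5, the person who enjoys yoga must be in house 3.
House 2 hobby: only origami fits.
The person in the blue house is narrowed to house 2 or 4; consider each.
Placing it in house 2 leads to a contradiction, so it's in house 4.
So house 2 gets white for color.
From clue 4, the oboe player must be in house 1.
The only instrument still possible for house 2 is piano.
House 3's instrument must be drum (nothing else left).
So: house 1 = yellow/oboe/cooking, house 2 = white/piano/origami, house 3 = gray/drum/yoga, house 4 = blue/clarinet/reading.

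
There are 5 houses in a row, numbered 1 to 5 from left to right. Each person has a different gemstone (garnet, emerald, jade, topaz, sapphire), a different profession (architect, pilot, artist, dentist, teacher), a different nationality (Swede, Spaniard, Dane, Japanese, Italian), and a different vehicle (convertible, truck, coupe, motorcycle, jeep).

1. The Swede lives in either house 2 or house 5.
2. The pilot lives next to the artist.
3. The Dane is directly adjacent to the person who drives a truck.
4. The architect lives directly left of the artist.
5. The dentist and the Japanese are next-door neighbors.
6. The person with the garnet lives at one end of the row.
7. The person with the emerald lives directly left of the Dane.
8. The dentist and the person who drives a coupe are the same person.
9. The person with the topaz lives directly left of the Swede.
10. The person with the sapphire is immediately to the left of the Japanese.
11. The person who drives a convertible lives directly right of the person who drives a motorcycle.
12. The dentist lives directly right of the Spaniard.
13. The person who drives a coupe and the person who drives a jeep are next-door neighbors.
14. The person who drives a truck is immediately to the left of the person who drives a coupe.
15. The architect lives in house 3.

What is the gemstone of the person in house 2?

sapphire

From clue 15, the architect must be in house 3.
By clue 4, the artist is in house 4.
By clue 2, the pilot is in house 5.
So house 1 gets teacher for profession.
That leaves dentist as the profession for house 2.
Clue 5: the Japanese is in house 3.
Clue 8 places the person who drives a coupe in house 2.
Clue 10 places the person with the sapphire in house 2.
Clue 12 places the Spaniard in house 1.
Clue 14 places the person who drives a truck in house 1.
So house 3 gets jade for gemstone.
House 5 gemstone: only garnet fits.
So house 4 gets Italian for nationality.
The only vehicle still possible for house 3 is jeep.
That leaves convertible as the vehicle for house 5.
By clue 3, the Dane is in house 2.
Clue 7: the person with the emerald is in house 1.
House 4's gemstone must be topaz (nothing else left).
House 5's nationality must be Swede (nothing else left).
House 4 vehicle: only motorcycle fits.
So: house 1 = emerald/teacher/Spaniard/truck, house 2 = sapphire/dentist/Dane/coupe, house 3 = jade/architect/Japanese/jeep, house 4 = topaz/artist/Italian/motorcycle, house 5 = garnet/pilot/Swede/convertible.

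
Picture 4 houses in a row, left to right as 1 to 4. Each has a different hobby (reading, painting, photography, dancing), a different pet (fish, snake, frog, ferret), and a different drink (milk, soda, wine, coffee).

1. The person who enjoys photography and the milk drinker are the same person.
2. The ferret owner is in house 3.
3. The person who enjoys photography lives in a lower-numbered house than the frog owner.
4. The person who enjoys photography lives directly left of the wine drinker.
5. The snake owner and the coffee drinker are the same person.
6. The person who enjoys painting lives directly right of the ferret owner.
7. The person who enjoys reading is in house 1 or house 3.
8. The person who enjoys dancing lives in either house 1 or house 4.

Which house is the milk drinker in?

2

Clue 2 places the ferret owner in house 3.
By clue 6, the person who enjoys painting is in house 4.
House 1 hobby: only dancing fits.
That leaves photography as the hobby for house 2.
So house 3 gets reading for hobby.
Clue 1 places the milk drinker in house 2.
The frog owner is in house 4 (clue 3).
By clue 4, the wine drinker is in house 3.
Clue 5: the snake owner is in house 1.
From clue 5, the coffee drinker must be in house 1.
So house 2 gets fish for pet.
So house 4 gets soda for drink.
So: house 1 = dancing/snake/coffee, house 2 = photography/fish/milk, house 3 = reading/ferret/wine, house 4 = painting/frog/soda.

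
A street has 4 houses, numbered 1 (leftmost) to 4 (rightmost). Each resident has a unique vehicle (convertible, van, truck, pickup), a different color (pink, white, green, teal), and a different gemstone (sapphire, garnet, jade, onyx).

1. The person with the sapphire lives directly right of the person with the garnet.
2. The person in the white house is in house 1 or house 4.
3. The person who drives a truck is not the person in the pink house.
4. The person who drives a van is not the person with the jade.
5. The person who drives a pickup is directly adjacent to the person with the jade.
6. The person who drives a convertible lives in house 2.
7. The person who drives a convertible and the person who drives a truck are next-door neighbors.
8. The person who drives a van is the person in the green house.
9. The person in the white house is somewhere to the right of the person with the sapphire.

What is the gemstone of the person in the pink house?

Clue 6: the person who drives a convertible is in house 2.
By clue 9, the person in the white house is in house 4.
House 4's vehicle must be pickup (nothing else left).
Clue 5 places the person with the jade in house 3.
The only gemstone still possible for house 4 is onyx.
By clue 1, the person with the garnet is in house 1.
Clue 4 places the person who drives a van in house 1.
Clue 8: the person in the green house is in house 1.
House 3's vehicle must be truck (nothing else left).
The only gemstone still possible for house 2 is sapphire.
By clue 3, the person in the pink house is in house 2.
House 3's color must be teal (nothing else left).
So: house 1 = van/green/garnet, house 2 = convertible/pink/sapphire, house 3 = truck/teal/jade, house 4 = pickup/white/onyx.

sapphire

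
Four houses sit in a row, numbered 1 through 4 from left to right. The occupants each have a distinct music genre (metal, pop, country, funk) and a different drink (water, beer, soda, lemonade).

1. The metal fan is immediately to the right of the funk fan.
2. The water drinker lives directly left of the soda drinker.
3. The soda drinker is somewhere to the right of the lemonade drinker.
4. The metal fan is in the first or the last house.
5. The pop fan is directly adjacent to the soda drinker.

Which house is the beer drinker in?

4

From clue 4, the metal fan must be in house 4.
By clue 1, the funk fan is in house 3.
The only drink still possible for house 4 is beer.
House 3's drink must be soda (nothing else left).
Clue 2 places the water drinker in house 2.
From clue 5, the pop fan must be in house 2.
So house 1 gets country for music genre.
That leaves lemonade as the drink for house 1.
So: house 1 = country/lemonade, house 2 = pop/water, house 3 = funk/soda, house 4 = metal/beer.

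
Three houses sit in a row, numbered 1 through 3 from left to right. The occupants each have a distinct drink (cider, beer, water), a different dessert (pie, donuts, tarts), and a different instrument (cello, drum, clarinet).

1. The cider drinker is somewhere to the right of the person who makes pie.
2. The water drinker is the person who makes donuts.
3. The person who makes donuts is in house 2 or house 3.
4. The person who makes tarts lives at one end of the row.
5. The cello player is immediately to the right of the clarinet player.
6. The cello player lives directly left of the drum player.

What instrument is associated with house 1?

By clue 6, the cello player is in house 2.
The drum player is in house 3 (clue 6).
The only instrument still possible for house 1 is clarinet.
That leaves beer as the drink for house 1.
The cider drinker is narrowed to house 2 or 3; consider each.
Placing it in house 2 leads to a contradiction, so it's in house 3.
House 2's drink must be water (nothing else left).
Clue 2: the person who makes donuts is in house 2.
That leaves tarts as the dessert for house 3.
So house 1 gets pie for dessert.
So: house 1 = beer/pie/clarinet, house 2 = water/donuts/cello, house 3 = cider/tarts/drum.

clarinet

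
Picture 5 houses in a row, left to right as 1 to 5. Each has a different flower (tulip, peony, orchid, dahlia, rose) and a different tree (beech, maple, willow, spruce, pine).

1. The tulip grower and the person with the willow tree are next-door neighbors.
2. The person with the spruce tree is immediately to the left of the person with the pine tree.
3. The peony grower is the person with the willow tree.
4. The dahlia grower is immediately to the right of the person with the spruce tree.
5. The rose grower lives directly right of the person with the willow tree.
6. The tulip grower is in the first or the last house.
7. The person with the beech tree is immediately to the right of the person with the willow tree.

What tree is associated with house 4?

The peony grower is narrowed to house 2 or 4; consider each.
Placing it in house 4 leads to a contradiction, so it's in house 2.
From clue 3, the person with the willow tree must be in house 2.
From clue 5, the rose grower must be in house 3.
The person with the beech tree is in house 3 (clue 7).
From clue 1, the tulip grower must be in house 1.
Clue 2 places the person with the spruce tree in house 4.
Clue 2 places the person with the pine tree in house 5.
Clue 4 places the dahlia grower in house 5.
The only flower still possible for house 4 is orchid.
So house 1 gets maple for tree.
So: house 1 = tulip/maple, house 2 = peony/willow, house 3 = rose/beech, house 4 = orchid/spruce, house 5 = dahlia/pine.

spruce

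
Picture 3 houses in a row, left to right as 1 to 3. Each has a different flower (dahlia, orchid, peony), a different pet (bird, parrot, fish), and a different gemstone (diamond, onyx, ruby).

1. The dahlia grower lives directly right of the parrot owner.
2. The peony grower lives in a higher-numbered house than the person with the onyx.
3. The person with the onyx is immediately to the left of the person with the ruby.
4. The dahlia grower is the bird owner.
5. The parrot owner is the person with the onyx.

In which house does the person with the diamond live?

3

That leaves orchid as the flower for house 1.
The dahlia grower is narrowed to house 2 or 3; consider each.
Placing it in house 3 leads to a contradiction, so it's in house 2.
By clue 1, the parrot owner is in house 1.
Clue 4: the bird owner is in house 2.
Clue 5: the person with the onyx is in house 1.
That leaves peony as the flower for house 3.
So house 3 gets fish for pet.
The person with the ruby is in house 2 (clue 3).
So house 3 gets diamond for gemstone.
So: house 1 = orchid/parrot/onyx, house 2 = dahlia/bird/ruby, house 3 = peony/fish/diamond.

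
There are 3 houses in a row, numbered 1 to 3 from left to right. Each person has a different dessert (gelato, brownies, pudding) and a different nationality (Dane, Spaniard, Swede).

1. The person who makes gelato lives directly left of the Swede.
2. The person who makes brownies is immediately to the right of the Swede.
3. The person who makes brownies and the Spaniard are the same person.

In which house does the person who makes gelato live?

1

From clue 2, the person who makes brownies must be in house 3.
Clue 2: the Swede is in house 2.
From clue 3, the Spaniard must be in house 3.
That leaves Dane as the nationality for house 1.
From clue 1, the person who makes gelato must be in house 1.
House 2 dessert: only pudding fits.
So: house 1 = gelato/Dane, house 2 = pudding/Swede, house 3 = brownies/Spaniard.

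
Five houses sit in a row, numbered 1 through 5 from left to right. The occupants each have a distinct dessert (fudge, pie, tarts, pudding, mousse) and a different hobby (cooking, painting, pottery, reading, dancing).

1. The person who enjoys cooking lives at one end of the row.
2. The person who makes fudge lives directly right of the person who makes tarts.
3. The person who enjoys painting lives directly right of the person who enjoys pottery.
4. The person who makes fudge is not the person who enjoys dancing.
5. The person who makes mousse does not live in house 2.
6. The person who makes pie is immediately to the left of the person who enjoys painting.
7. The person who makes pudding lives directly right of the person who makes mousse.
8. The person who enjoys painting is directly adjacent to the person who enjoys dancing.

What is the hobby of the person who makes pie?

pottery

The person who enjoys cooking is narrowed to house 1 or 5; consider each.
Placing it in house 5 leads to a contradiction, so it's in house 1.
The person who makes mousse is narrowed to house 1 or 3 or 4; consider each.
Placing it in house 1 and house 3 leads to a contradiction, so it's in house 4.
Clue 7 places the person who makes pudding in house 5.
So house 1 gets tarts for dessert.
Clue 2: the person who makes fudge is in house 2.
House 3 dessert: only pie fits.
Clue 6: the person who enjoys painting is in house 4.
Clue 3 places the person who enjoys pottery in house 3.
That leaves reading as the hobby for house 2.
So house 5 gets dancing for hobby.
So: house 1 = tarts/cooking, house 2 = fudge/reading, house 3 = pie/pottery, house 4 = mousse/painting, house 5 = pudding/dancing.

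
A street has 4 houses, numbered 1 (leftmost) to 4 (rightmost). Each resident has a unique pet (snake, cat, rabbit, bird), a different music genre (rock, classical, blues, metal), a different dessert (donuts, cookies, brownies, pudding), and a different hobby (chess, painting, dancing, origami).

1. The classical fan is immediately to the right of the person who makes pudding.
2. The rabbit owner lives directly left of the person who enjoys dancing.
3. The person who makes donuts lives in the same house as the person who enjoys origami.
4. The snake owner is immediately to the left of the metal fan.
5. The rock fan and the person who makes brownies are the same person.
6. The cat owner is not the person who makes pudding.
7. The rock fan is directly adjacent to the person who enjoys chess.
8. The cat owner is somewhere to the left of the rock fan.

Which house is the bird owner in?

4

The only pet still possible for house 4 is bird.
House 1's music genre must be blues (nothing else left).
The cat owner is narrowed to house 1 or 2 or 3; consider each.
Placing it in house 2 and house 3 leads to a contradiction, so it's in house 1.
The only music genre still possible for house 2 is rock.
Clue 5 places the person who makes brownies in house 2.
The only dessert still possible for house 3 is pudding.
Clue 1: the classical fan is in house 4.
That leaves metal as the music genre for house 3.
That leaves painting as the hobby for house 2.
Clue 4 places the snake owner in house 2.
So house 3 gets rabbit for pet.
Clue 2 places the person who enjoys dancing in house 4.
The only hobby still possible for house 1 is origami.
House 3 hobby: only chess fits.
By clue 3, the person who makes donuts is in house 1.
That leaves cookies as the dessert for house 4.
So: house 1 = cat/blues/donuts/origami, house 2 = snake/rock/brownies/painting, house 3 = rabbit/metal/pudding/chess, house 4 = bird/classical/cookies/dancing.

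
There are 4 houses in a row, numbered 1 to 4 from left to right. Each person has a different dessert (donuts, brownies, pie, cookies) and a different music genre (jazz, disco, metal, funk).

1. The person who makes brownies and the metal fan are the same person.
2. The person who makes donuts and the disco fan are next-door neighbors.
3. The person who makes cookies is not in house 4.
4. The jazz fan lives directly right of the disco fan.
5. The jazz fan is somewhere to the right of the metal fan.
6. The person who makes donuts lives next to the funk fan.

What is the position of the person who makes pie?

The person who makes brownies is narrowed to house 1 or 2 or 3; consider each.
Placing it in house 2 and house 3 leads to a contradiction, so it's in house 1.
By clue 1, the metal fan is in house 1.
The person who makes cookies is narrowed to house 2 or 3; consider each.
Placing it in house 3 leads to a contradiction, so it's in house 2.
The person who makes donuts is narrowed to house 3 or 4; consider each.
Placing it in house 4 leads to a contradiction, so it's in house 3.
The disco fan is in house 2 (clue 2).
The jazz fan is in house 3 (clue 4).
House 4 dessert: only pie fits.
So house 4 gets funk for music genre.
So: house 1 = brownies/metal, house 2 = cookies/disco, house 3 = donuts/jazz, house 4 = pie/funk.

4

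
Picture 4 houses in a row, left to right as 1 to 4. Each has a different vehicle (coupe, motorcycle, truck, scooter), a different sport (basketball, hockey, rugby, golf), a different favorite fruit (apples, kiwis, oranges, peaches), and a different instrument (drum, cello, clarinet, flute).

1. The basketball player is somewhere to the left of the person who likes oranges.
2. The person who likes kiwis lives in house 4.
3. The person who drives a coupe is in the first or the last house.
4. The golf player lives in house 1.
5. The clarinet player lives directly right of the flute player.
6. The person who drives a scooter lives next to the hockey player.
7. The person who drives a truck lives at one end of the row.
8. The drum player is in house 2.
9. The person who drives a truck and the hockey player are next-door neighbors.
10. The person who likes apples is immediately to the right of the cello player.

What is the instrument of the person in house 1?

From clue 2, the person who likes kiwis must be in house 4.
Clue 4: the golf player is in house 1.
The drum player is in house 2 (clue 8).
House 4's sport must be rugby (nothing else left).
That leaves peaches as the favorite fruit for house 1.
That leaves clarinet as the instrument for house 4.
Clue 1 places the basketball player in house 2.
From clue 1, the person who likes oranges must be in house 3.
Clue 5: the flute player is in house 3.
From clue 10, the person who likes apples must be in house 2.
From clue 10, the cello player must be in house 1.
So house 3 gets hockey for sport.
The person who drives a truck is in house 4 (clue 9).
That leaves scooter as the vehicle for house 2.
That leaves motorcycle as the vehicle for house 3.
So house 1 gets coupe for vehicle.
So: house 1 = coupe/golf/peaches/cello, house 2 = scooter/basketball/apples/drum, house 3 = motorcycle/hockey/oranges/flute, house 4 = truck/rugby/kiwis/clarinet.

cello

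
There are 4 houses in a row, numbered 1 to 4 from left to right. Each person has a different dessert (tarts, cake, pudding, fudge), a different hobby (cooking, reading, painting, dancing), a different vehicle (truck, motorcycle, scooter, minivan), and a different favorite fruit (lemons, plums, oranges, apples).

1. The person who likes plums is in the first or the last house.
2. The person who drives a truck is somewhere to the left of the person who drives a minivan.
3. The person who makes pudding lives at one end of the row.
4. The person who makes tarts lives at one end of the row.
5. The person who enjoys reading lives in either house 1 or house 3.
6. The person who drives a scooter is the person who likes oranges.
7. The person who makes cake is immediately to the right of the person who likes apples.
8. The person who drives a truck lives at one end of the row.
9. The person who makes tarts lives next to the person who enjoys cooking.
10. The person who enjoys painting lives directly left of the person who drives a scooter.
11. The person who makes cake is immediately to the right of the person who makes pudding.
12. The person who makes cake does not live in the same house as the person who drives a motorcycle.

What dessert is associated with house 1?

From clue 8, the person who drives a truck must be in house 1.
Clue 11: the person who makes cake is in house 2.
Clue 11 places the person who makes pudding in house 1.
So house 3 gets fudge for dessert.
So house 4 gets tarts for dessert.
So house 4 gets dancing for hobby.
By clue 7, the person who likes apples is in house 1.
Clue 9: the person who enjoys cooking is in house 3.
House 1's hobby must be reading (nothing else left).
The only hobby still possible for house 2 is painting.
Clue 10 places the person who drives a scooter in house 3.
House 2 vehicle: only minivan fits.
The only vehicle still possible for house 4 is motorcycle.
House 4 favorite fruit: only plums fits.
Clue 6 places the person who likes oranges in house 3.
The only favorite fruit still possible for house 2 is lemons.
So: house 1 = pudding/reading/truck/apples, house 2 = cake/painting/minivan/lemons, house 3 = fudge/cooking/scooter/oranges, house 4 = tarts/dancing/motorcycle/plums.

pudding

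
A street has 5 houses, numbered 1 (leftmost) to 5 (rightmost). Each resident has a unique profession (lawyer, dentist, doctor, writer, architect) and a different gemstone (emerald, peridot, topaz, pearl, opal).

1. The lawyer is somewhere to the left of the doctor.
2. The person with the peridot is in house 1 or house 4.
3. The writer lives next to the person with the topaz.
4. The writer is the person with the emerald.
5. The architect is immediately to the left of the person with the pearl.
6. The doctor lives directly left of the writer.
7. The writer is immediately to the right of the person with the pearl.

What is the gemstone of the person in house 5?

The person with the peridot is narrowed to house 1 or 4; consider each.
Placing it in house 4 leads to a contradiction, so it's in house 1.
The architect is narrowed to house 1 or 2 or 3; consider each.
Placing it in house 1 and house 3 leads to a contradiction, so it's in house 2.
Clue 5: the person with the pearl is in house 3.
By clue 7, the writer is in house 4.
That leaves dentist as the profession for house 5.
From clue 1, the lawyer must be in house 1.
The person with the topaz is in house 5 (clue 3).
Clue 4 places the person with the emerald in house 4.
House 3's profession must be doctor (nothing else left).
House 2 gemstone: only opal fits.
So: house 1 = lawyer/peridot, house 2 = architect/opal, house 3 = doctor/pearl, house 4 = writer/emerald, house 5 = dentist/topaz.

topaz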